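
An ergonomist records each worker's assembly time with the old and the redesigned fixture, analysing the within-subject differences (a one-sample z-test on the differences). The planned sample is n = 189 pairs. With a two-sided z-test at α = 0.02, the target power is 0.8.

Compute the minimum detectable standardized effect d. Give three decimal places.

Required noncentrality: δ = z_{0.01} + z_{0.20} = 2.326 + 0.842 = 3.168.
(The second rejection-region term Φ(−δ − z_{α/2}) is negligible and dropped.)
δ = d·√n ⇒ d = δ/√n = 3.168/√189 = 0.2304.

d ≈ 0.230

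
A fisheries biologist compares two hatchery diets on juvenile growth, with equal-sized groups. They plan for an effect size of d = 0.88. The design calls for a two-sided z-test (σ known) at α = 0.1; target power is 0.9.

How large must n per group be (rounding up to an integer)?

Set Φ(δ − 1.645) = 0.9; then δ − 1.645 = Φ⁻¹(0.9) = 1.282, giving δ = 2.926.
(For δ > 0 the lower-tail rejection region contributes negligibly to power, so the one-term inversion is standard.)
δ = d·√(n/2) ⇒ n = 2(δ/d)² = 2 × (2.926 / 0.88)² = 22.12.
Round up to the next whole unit.

n = 23 per group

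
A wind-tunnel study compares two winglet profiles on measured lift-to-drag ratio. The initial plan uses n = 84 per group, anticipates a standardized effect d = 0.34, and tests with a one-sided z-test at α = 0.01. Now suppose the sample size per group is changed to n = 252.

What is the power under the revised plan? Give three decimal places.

Power ≈ 0.932

With n = 252 per group: δ = d·√(n/2) = 0.34 × √(252/2) = 3.8165. Critical value z_{0.01} = 2.326.
Revised power = P(Z > 2.326 − δ) = Φ(1.490) = 0.9319.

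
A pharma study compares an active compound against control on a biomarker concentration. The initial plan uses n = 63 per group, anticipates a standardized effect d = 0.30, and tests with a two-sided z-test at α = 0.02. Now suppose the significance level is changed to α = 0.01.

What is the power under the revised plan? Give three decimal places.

Power ≈ 0.186

δ = d·√(n/2) = 0.30 × √(63/2) = 1.6837 (unchanged). New critical value: z_{0.005} = 2.576.
Revised power = Φ(δ − 2.576) + Φ(−δ − 2.576) = Φ(-0.892) + Φ(-4.260) = 0.1862 + 0.0000 = 0.1862.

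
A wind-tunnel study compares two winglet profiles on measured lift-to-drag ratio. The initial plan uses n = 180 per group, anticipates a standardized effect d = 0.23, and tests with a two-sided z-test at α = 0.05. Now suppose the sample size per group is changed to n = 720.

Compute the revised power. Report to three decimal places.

Power ≈ 0.992

With n = 720 per group: δ = d·√(n/2) = 0.23 × √(720/2) = 4.3639. Critical value z_{0.025} = 1.960.
Revised power = Φ(δ − 1.960) + Φ(−δ − 1.960) = Φ(2.404) + Φ(-6.324) = 0.9919 + 0.0000 = 0.9919.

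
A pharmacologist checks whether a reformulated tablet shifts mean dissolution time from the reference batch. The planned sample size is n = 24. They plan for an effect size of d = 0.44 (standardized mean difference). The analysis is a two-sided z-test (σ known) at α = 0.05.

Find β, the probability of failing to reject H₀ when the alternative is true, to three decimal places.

β ≈ 0.422

Noncentrality parameter: δ = d·√n = 0.44 × √24 = 2.1556
Critical value for a two-sided test at α = 0.05: z_{α/2} = 1.960.
Power = Φ(δ − 1.960) + Φ(−δ − 1.960) = Φ(0.196) + Φ(-4.116) = 0.5775 + 0.0000 = 0.5776.
Type II error: β = 1 − power = 1 − 0.5776 = 0.4224.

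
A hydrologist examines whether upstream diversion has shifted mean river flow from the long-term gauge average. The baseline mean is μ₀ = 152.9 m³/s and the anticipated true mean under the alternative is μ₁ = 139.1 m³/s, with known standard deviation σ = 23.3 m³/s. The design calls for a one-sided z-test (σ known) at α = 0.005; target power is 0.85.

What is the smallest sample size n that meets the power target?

n = 38

Standardized effect: d = |μ₁ − μ₀| / σ = |139.1 − 152.9| / 23.3 = 0.5923
Set Φ(δ − 2.576) = 0.85; then δ − 2.576 = Φ⁻¹(0.85) = 1.036, giving δ = 3.612.
δ = d·√n ⇒ n = (δ/d)² = (3.612 / 0.5923)² = 37.20.
Round up to the next whole unit.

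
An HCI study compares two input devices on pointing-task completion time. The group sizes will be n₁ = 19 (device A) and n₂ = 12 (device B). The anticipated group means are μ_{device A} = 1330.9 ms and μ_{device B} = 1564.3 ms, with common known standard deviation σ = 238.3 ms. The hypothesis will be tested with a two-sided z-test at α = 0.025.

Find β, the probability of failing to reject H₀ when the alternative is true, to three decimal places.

Standardized effect: d = |μ_{device A} − μ_{device B}| / σ = |1330.9 − 1564.3| / 238.3 = 0.9794
Noncentrality parameter: δ = d / √(1/n₁ + 1/n₂) = 0.9794 / √(1/19 + 1/12) = 2.6562
Critical value for a two-sided test at α = 0.025: z_{α/2} = 2.241.
Power = Φ(δ − 2.241) + Φ(−δ − 2.241) = Φ(0.415) + Φ(-4.898) = 0.6609 + 0.0000 = 0.6609.
Type II error: β = 1 − power = 1 − 0.6609 = 0.3391.

β ≈ 0.339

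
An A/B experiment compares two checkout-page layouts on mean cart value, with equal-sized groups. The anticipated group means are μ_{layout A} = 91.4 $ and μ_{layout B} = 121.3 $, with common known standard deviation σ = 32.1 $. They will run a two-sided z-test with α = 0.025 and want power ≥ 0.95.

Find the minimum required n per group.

Standardized effect: d = |μ_{layout A} − μ_{layout B}| / σ = |91.4 − 121.3| / 32.1 = 0.9315
For power 0.95 need Φ(δ − z_{0.0125}) = 0.95, so δ = z_{0.0125} + z_{0.05} = 2.241 + 1.645 = 3.886.
(The Φ(−δ − z_{α/2}) term is vanishingly small for δ > 0 and is dropped in the standard sample-size formula.)
δ = d·√(n/2) ⇒ n = 2(δ/d)² = 2 × (3.886 / 0.9315)² = 34.81.
Rounding up, n = 35 per group.

n = 35 per group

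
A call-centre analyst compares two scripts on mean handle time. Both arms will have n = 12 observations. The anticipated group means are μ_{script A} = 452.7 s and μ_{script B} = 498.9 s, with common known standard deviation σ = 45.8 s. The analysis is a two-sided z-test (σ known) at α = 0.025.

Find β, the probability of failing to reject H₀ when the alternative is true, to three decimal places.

Standardized effect: d = |μ_{script A} − μ_{script B}| / σ = |452.7 − 498.9| / 45.8 = 1.0087
Noncentrality parameter: δ = d·√(n/2) = 1.0087 × √(12/2) = 2.4709
Critical value for a two-sided test at α = 0.025: z_{α/2} = 2.241.
Power = Φ(δ − 2.241) + Φ(−δ − 2.241) = Φ(0.229) + Φ(-4.712) = 0.5908 + 0.0000 = 0.5908.
Type II error: β = 1 − power = 1 − 0.5908 = 0.4092.

β ≈ 0.409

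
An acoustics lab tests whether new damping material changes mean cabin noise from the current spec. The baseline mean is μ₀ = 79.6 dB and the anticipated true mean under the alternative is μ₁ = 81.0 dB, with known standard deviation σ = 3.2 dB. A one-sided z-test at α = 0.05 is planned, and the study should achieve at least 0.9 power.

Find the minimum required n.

n = 45

Standardized effect: d = |μ₁ − μ₀| / σ = |81.0 − 79.6| / 3.2 = 0.4375
Set Φ(δ − 1.645) = 0.9; then δ − 1.645 = Φ⁻¹(0.9) = 1.282, giving δ = 2.926.
δ = d·√n ⇒ n = (δ/d)² = (2.926 / 0.4375)² = 44.74.
Rounding up, n = 45.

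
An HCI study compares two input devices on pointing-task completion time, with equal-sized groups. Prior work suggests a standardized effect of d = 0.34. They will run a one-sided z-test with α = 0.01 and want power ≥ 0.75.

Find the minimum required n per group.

n = 156 per group

For power 0.75 need Φ(δ − z_{0.01}) = 0.75, so δ = z_{0.01} + z_{0.25} = 2.326 + 0.674 = 3.001.
δ = d·√(n/2) ⇒ n = 2(δ/d)² = 2 × (3.001 / 0.34)² = 155.80.
Rounding up, n = 156 per group.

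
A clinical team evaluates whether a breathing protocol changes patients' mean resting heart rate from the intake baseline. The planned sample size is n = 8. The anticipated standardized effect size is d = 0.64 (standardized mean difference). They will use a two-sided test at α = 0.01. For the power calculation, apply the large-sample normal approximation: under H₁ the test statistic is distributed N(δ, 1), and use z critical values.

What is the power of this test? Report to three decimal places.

Power ≈ 0.222

Noncentrality parameter: δ = d·√n = 0.64 × √8 = 1.8102
Two-sided α = 0.01 → critical value z_{0.005} = 2.576.
Power = Φ(δ − 2.576) + Φ(−δ − 2.576) = Φ(-0.766) + Φ(-4.386) = 0.2219 + 0.0000 = 0.2220.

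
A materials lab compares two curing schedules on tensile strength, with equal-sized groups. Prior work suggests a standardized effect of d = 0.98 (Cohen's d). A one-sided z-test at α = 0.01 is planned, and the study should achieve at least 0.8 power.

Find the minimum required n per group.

Set Φ(δ − 2.326) = 0.8; then δ − 2.326 = Φ⁻¹(0.8) = 0.842, giving δ = 3.168.
δ = d·√(n/2) ⇒ n = 2(δ/d)² = 2 × (3.168 / 0.98)² = 20.90.
Rounding up, n = 21 per group.

n = 21 per group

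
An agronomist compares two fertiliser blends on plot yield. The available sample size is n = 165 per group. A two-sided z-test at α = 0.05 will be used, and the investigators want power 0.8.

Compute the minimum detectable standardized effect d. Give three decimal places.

d ≈ 0.308

Required noncentrality: δ = z_{0.025} + z_{0.20} = 1.960 + 0.842 = 2.802.
(Lower-tail contribution to power is negligible for δ > 0.)
δ = d·√(n/2) ⇒ d = δ/√(n/2) = 2.802/√(165/2) = 0.3084.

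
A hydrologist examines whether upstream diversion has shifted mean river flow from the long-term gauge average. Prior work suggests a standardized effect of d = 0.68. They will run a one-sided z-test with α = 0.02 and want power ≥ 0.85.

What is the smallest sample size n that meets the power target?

Set Φ(δ − 2.054) = 0.85; then δ − 2.054 = Φ⁻¹(0.85) = 1.036, giving δ = 3.090.
δ = d·√n ⇒ n = (δ/d)² = (3.090 / 0.68)² = 20.65.
Round up to the next whole unit.

n = 21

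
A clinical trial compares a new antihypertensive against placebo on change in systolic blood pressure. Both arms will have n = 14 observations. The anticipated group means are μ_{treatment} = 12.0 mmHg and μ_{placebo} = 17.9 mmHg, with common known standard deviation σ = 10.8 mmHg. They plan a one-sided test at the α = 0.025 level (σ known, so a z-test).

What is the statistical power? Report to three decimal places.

Standardized effect: d = |μ_{treatment} − μ_{placebo}| / σ = |12.0 − 17.9| / 10.8 = 0.5463
Noncentrality parameter: δ = d·√(n/2) = 0.5463 × √(14/2) = 1.4454
One-sided α = 0.025 → critical value z_{0.025} = 1.960.
Power = Φ(δ − 1.960) = Φ(-0.515) = 0.3034.

Power ≈ 0.303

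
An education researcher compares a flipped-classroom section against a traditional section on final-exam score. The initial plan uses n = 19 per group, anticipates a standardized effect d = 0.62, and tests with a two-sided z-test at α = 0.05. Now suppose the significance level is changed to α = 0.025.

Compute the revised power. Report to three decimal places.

δ = d·√(n/2) = 0.62 × √(19/2) = 1.9110 (unchanged). New critical value: z_{0.0125} = 2.241.
Revised power = Φ(δ − 2.241) + Φ(−δ − 2.241) = Φ(-0.330) + Φ(-4.152) = 0.3705 + 0.0000 = 0.3706.

Power ≈ 0.371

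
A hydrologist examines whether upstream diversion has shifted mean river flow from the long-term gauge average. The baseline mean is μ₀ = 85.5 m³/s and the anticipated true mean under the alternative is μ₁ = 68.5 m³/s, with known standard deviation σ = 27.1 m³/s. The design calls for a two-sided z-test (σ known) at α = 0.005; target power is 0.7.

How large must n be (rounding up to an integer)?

Standardized effect: d = |μ₁ − μ₀| / σ = |68.5 − 85.5| / 27.1 = 0.6273
Set Φ(δ − 2.807) = 0.7; then δ − 2.807 = Φ⁻¹(0.7) = 0.524, giving δ = 3.331.
(For δ > 0 the lower-tail rejection region contributes negligibly to power, so the one-term inversion is standard.)
δ = d·√n ⇒ n = (δ/d)² = (3.331 / 0.6273)² = 28.20.
Round up to the next whole unit.

n = 29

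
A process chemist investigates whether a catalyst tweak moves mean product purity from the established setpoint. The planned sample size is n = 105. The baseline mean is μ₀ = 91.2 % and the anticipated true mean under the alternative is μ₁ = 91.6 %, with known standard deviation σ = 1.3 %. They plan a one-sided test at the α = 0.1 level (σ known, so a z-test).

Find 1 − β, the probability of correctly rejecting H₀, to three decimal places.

Power ≈ 0.969

Standardized effect: d = |μ₁ − μ₀| / σ = |91.6 − 91.2| / 1.3 = 0.3077
Noncentrality parameter: δ = d·√n = 0.3077 × √105 = 3.1529
Critical value for a one-sided test at α = 0.1: z_α = 1.282.
Power = Φ(δ − 1.282) = Φ(1.871) = 0.9694.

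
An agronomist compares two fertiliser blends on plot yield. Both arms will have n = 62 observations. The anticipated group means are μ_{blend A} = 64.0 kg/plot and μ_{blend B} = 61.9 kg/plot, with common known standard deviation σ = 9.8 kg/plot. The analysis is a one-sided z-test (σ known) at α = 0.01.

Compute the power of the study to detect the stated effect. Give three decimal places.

Standardized effect: d = |μ_{blend A} − μ_{blend B}| / σ = |64.0 − 61.9| / 9.8 = 0.2143
Noncentrality parameter: δ = d·√(n/2) = 0.2143 × √(62/2) = 1.1931
Critical value for a one-sided test at α = 0.01: z_α = 2.326.
Power = P(Z > 2.326 − δ) = Φ(-1.133) = 0.1286.

Power ≈ 0.129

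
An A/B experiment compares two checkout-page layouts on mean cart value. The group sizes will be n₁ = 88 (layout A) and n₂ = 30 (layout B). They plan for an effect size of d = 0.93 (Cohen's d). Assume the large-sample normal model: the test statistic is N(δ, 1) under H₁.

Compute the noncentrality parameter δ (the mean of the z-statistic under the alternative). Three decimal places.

δ ≈ 4.399

The noncentrality parameter scales effect size by the design's sample-size factor: δ = d / √(1/n₁ + 1/n₂) = 0.93 / √(1/88 + 1/30) = 4.3989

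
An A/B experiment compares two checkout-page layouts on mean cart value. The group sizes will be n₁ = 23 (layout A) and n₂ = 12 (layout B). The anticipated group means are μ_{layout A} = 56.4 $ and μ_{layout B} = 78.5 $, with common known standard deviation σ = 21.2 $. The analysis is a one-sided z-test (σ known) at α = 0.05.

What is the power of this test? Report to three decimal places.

Standardized effect: d = |μ_{layout A} − μ_{layout B}| / σ = |56.4 − 78.5| / 21.2 = 1.0425
Noncentrality parameter: δ = d / √(1/n₁ + 1/n₂) = 1.0425 / √(1/23 + 1/12) = 2.9274
One-sided α = 0.05 → critical value z_{0.05} = 1.645.
Power = P(Z > 1.645 − δ) = Φ(1.283) = 0.9002.

Power ≈ 0.900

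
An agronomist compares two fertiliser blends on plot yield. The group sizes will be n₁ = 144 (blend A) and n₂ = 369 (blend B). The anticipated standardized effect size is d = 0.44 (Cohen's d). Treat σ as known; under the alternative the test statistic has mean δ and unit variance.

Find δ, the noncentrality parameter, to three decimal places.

The noncentrality parameter scales effect size by the design's sample-size factor: δ = d / √(1/n₁ + 1/n₂) = 0.44 / √(1/144 + 1/369) = 4.4780

δ ≈ 4.478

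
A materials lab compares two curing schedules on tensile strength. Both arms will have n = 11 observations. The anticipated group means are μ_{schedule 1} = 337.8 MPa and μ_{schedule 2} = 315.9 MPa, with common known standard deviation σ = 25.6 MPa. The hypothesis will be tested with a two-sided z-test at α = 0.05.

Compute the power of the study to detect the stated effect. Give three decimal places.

Power ≈ 0.518

Standardized effect: d = |μ_{schedule 1} − μ_{schedule 2}| / σ = |337.8 − 315.9| / 25.6 = 0.8555
Noncentrality parameter: λ = d·√(n/2) = 0.8555 × √(11/2) = 2.0063
Critical value for a two-sided test at α = 0.05: z_{α/2} = 1.960.
Power = Φ(λ − 1.960) + Φ(−λ − 1.960) = Φ(0.046) + Φ(-3.966) = 0.5185 + 0.0000 = 0.5185.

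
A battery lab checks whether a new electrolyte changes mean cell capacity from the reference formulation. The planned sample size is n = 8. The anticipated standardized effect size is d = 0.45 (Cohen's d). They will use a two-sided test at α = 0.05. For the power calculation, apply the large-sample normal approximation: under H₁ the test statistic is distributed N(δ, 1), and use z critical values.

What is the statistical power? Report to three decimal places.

Power ≈ 0.247

Noncentrality parameter: λ = d·√n = 0.45 × √8 = 1.2728
Two-sided α = 0.05 → critical value z_{0.025} = 1.960.
Power = Φ(λ − 1.960) + Φ(−λ − 1.960) = Φ(-0.687) + Φ(-3.233) = 0.2460 + 0.0006 = 0.2466.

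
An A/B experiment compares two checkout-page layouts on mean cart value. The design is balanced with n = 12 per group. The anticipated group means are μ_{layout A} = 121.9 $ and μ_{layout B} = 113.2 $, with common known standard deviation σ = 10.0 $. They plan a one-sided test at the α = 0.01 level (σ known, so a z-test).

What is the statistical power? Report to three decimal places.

Power ≈ 0.423

Standardized effect: d = |μ_{layout A} − μ_{layout B}| / σ = |121.9 − 113.2| / 10.0 = 0.8700
Noncentrality parameter: δ = d·√(n/2) = 0.8700 × √(12/2) = 2.1311
Critical value for a one-sided test at α = 0.01: z_α = 2.326.
Power = P(Z > 2.326 − δ) = Φ(-0.195) = 0.4226.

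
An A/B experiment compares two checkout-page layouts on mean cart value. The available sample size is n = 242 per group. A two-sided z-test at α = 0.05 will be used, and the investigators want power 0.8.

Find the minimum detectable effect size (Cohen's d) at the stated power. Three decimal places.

Required noncentrality: δ = z_{0.025} + z_{0.20} = 1.960 + 0.842 = 2.802.
(Lower-tail contribution to power is negligible for δ > 0.)
δ = d·√(n/2) ⇒ d = δ/√(n/2) = 2.802/√(242/2) = 0.2547.

d ≈ 0.255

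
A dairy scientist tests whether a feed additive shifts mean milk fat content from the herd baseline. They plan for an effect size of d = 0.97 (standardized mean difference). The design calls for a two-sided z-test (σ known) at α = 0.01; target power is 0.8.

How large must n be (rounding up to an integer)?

n = 13

For power 0.8 need Φ(δ − z_{0.005}) = 0.8, so δ = z_{0.005} + z_{0.20} = 2.576 + 0.842 = 3.417.
(For δ > 0 the lower-tail rejection region contributes negligibly to power, so the one-term inversion is standard.)
δ = d·√n ⇒ n = (δ/d)² = (3.417 / 0.97)² = 12.41.
Round up to the next whole unit.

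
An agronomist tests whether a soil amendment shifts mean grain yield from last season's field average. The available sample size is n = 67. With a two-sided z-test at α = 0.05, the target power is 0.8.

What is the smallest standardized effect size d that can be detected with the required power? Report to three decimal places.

d ≈ 0.342

Required noncentrality: δ = z_{0.025} + z_{0.20} = 1.960 + 0.842 = 2.802.
(Lower-tail contribution to power is negligible for δ > 0.)
δ = d·√n ⇒ d = δ/√n = 2.802/√67 = 0.3423.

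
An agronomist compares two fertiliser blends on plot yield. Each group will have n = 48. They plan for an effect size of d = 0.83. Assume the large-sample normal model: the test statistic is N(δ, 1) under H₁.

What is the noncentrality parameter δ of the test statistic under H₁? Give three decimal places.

The noncentrality parameter scales effect size by the design's sample-size factor: δ = d·√(n/2) = 0.83 × √(48/2) = 4.0662

δ ≈ 4.066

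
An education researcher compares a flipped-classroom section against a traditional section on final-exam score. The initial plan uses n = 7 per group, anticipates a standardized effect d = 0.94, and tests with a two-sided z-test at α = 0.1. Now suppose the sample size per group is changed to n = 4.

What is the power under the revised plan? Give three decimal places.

Power ≈ 0.378

With n = 4 per group: δ = d·√(n/2) = 0.94 × √(4/2) = 1.3294. Critical value z_{0.05} = 1.645.
Revised power = Φ(δ − 1.645) + Φ(−δ − 1.645) = Φ(-0.315) + Φ(-2.974) = 0.3762 + 0.0015 = 0.3777.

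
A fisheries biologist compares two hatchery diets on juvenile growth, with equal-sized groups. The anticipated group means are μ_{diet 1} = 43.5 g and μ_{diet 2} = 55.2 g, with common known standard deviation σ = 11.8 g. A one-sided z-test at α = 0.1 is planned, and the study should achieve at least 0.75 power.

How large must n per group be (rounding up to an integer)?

n = 8 per group

Standardized effect: d = |μ_{diet 1} − μ_{diet 2}| / σ = |43.5 − 55.2| / 11.8 = 0.9915
Set Φ(δ − 1.282) = 0.75; then δ − 1.282 = Φ⁻¹(0.75) = 0.674, giving δ = 1.956.
δ = d·√(n/2) ⇒ n = 2(δ/d)² = 2 × (1.956 / 0.9915)² = 7.78.
Round up to the next whole unit.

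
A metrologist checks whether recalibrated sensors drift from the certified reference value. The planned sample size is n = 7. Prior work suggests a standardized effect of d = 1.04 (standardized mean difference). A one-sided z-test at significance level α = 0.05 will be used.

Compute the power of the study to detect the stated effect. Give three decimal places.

Power ≈ 0.866

Noncentrality parameter: δ = d·√n = 1.04 × √7 = 2.7516
One-sided α = 0.05 → critical value z_{0.05} = 1.645.
Power = Φ(δ − 1.645) = Φ(1.107) = 0.8658.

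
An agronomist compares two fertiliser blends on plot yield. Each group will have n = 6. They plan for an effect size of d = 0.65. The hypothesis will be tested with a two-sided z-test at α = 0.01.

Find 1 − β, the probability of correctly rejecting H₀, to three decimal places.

Power ≈ 0.074

Noncentrality parameter: δ = d·√(n/2) = 0.65 × √(6/2) = 1.1258
Critical value for a two-sided test at α = 0.01: z_{α/2} = 2.576.
Power = Φ(δ − 2.576) + Φ(−δ − 2.576) = Φ(-1.450) + Φ(-3.702) = 0.0735 + 0.0001 = 0.0736.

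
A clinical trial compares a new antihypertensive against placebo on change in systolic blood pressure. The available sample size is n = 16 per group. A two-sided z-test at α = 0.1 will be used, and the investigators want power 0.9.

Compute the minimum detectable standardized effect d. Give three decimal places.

d ≈ 1.035

Need Φ(δ − 1.645) = 0.9, so δ = 1.645 + 1.282 = 2.926.
(Lower-tail contribution to power is negligible for δ > 0.)
δ = d·√(n/2) ⇒ d = δ/√(n/2) = 2.926/√(16/2) = 1.0346.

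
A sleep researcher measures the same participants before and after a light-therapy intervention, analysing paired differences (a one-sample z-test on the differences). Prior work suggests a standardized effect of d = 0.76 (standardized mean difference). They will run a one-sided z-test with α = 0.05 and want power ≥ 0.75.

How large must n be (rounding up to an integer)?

n = 10

For power 0.75 need Φ(δ − z_{0.05}) = 0.75, so δ = z_{0.05} + z_{0.25} = 1.645 + 0.674 = 2.319.
δ = d·√n ⇒ n = (δ/d)² = (2.319 / 0.76)² = 9.31.
Rounding up, n = 10.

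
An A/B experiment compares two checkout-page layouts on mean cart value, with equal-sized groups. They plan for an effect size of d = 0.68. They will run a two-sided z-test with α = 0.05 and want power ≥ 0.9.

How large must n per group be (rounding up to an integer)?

n = 46 per group

For power 0.9 need Φ(δ − z_{0.025}) = 0.9, so δ = z_{0.025} + z_{0.10} = 1.960 + 1.282 = 3.242.
(Ignoring the negligible lower-tail rejection probability gives the usual closed-form inversion.)
δ = d·√(n/2) ⇒ n = 2(δ/d)² = 2 × (3.242 / 0.68)² = 45.45.
Rounding up, n = 46 per group.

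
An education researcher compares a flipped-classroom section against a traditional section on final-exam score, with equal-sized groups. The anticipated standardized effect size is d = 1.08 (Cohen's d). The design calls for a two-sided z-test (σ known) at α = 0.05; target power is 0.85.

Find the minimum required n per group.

n = 16 per group

Set Φ(δ − 1.960) = 0.85; then δ − 1.960 = Φ⁻¹(0.85) = 1.036, giving δ = 2.996.
(For δ > 0 the lower-tail rejection region contributes negligibly to power, so the one-term inversion is standard.)
δ = d·√(n/2) ⇒ n = 2(δ/d)² = 2 × (2.996 / 1.08)² = 15.40.
Round up to the next whole unit.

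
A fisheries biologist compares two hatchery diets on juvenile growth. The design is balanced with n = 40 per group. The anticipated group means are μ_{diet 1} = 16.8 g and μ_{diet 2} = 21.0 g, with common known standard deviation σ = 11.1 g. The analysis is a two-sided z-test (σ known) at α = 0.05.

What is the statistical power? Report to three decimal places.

Power ≈ 0.395

Standardized effect: d = |μ_{diet 1} − μ_{diet 2}| / σ = |16.8 − 21.0| / 11.1 = 0.3784
Noncentrality parameter: δ = d·√(n/2) = 0.3784 × √(40/2) = 1.6922
Two-sided α = 0.05 → critical value z_{0.025} = 1.960.
Power = Φ(δ − 1.960) + Φ(−δ − 1.960) = Φ(-0.268) + Φ(-3.652) = 0.3944 + 0.0001 = 0.3946.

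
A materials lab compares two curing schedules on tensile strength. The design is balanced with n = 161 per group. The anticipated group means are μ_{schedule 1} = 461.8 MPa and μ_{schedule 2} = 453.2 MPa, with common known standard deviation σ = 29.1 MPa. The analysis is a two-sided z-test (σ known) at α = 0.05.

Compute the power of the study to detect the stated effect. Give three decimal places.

Standardized effect: d = |μ_{schedule 1} − μ_{schedule 2}| / σ = |461.8 − 453.2| / 29.1 = 0.2955
Noncentrality parameter: δ = d·√(n/2) = 0.2955 × √(161/2) = 2.6516
Two-sided α = 0.05 → critical value z_{0.025} = 1.960.
Power = Φ(δ − 1.960) + Φ(−δ − 1.960) = Φ(0.692) + Φ(-4.612) = 0.7554 + 0.0000 = 0.7554.

Power ≈ 0.755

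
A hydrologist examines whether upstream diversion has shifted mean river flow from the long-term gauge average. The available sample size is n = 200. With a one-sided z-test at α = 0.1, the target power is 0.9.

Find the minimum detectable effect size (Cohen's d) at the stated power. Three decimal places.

Need Φ(δ − 1.282) = 0.9, so δ = 1.282 + 1.282 = 2.563.
δ = d·√n ⇒ d = δ/√n = 2.563/√200 = 0.1812.

d ≈ 0.181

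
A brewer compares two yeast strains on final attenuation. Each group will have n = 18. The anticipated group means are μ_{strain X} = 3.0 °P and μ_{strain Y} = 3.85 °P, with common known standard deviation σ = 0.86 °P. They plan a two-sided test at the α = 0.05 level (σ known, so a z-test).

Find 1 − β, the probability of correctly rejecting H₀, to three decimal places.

Standardized effect: d = |μ_{strain X} − μ_{strain Y}| / σ = |3.0 − 3.85| / 0.86 = 0.9884
Noncentrality parameter: δ = d·√(n/2) = 0.9884 × √(18/2) = 2.9651
Two-sided α = 0.05 → critical value z_{0.025} = 1.960.
Power = Φ(δ − 1.960) + Φ(−δ − 1.960) = Φ(1.005) + Φ(-4.925) = 0.8426 + 0.0000 = 0.8426.

Power ≈ 0.843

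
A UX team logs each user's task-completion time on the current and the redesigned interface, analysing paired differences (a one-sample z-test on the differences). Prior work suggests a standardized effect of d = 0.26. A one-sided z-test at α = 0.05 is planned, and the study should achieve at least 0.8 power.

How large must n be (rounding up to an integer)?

For power 0.8 need Φ(δ − z_{0.05}) = 0.8, so δ = z_{0.05} + z_{0.20} = 1.645 + 0.842 = 2.486.
δ = d·√n ⇒ n = (δ/d)² = (2.486 / 0.26)² = 91.46.
Rounding up, n = 92.

n = 92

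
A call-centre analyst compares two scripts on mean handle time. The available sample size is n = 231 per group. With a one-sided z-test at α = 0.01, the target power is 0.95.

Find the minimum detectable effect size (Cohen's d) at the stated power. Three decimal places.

d ≈ 0.370

Need Φ(δ − 2.326) = 0.95, so δ = 2.326 + 1.645 = 3.971.
δ = d·√(n/2) ⇒ d = δ/√(n/2) = 3.971/√(231/2) = 0.3695.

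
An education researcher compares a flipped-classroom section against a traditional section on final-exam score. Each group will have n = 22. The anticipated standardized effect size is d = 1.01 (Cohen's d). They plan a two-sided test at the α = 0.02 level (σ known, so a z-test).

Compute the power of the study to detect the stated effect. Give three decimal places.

Noncentrality parameter: δ = d·√(n/2) = 1.01 × √(22/2) = 3.3498
Two-sided α = 0.02 → critical value z_{0.01} = 2.326.
Power = Φ(δ − 2.326) + Φ(−δ − 2.326) = Φ(1.023) + Φ(-5.676) = 0.8470 + 0.0000 = 0.8470.

Power ≈ 0.847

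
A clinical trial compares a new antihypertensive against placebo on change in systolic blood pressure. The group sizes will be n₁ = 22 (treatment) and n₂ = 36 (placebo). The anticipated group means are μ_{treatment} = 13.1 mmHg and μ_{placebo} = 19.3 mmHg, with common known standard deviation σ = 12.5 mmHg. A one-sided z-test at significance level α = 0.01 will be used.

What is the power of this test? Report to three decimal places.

Standardized effect: d = |μ_{treatment} − μ_{placebo}| / σ = |13.1 − 19.3| / 12.5 = 0.4960
Noncentrality parameter: δ = d / √(1/n₁ + 1/n₂) = 0.4960 / √(1/22 + 1/36) = 1.8329
Critical value for a one-sided test at α = 0.01: z_α = 2.326.
Power = Φ(δ − 2.326) = Φ(-0.493) = 0.3108.

Power ≈ 0.311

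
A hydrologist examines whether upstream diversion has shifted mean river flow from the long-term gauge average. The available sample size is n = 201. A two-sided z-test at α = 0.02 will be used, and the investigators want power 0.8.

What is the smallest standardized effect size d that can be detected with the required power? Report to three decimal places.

d ≈ 0.223

Required noncentrality: δ = z_{0.01} + z_{0.20} = 2.326 + 0.842 = 3.168.
(Lower-tail contribution to power is negligible for δ > 0.)
δ = d·√n ⇒ d = δ/√n = 3.168/√201 = 0.2235.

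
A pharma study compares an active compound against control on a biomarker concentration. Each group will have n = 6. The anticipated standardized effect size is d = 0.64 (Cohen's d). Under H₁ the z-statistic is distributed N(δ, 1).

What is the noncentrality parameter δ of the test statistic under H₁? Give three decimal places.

δ = d·√(n/2) = 0.64 × √(6/2) = 1.1085

δ ≈ 1.109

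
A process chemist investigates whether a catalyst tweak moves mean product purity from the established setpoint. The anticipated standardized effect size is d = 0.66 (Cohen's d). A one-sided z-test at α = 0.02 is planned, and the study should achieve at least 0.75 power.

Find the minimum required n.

n = 18

For power 0.75 need Φ(δ − z_{0.02}) = 0.75, so δ = z_{0.02} + z_{0.25} = 2.054 + 0.674 = 2.728.
δ = d·√n ⇒ n = (δ/d)² = (2.728 / 0.66)² = 17.09.
Round up to the next whole unit.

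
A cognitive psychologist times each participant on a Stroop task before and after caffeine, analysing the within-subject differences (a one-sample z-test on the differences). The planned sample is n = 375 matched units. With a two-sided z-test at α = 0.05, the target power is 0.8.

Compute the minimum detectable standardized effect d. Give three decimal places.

Need Φ(δ − 1.960) = 0.8, so δ = 1.960 + 0.842 = 2.802.
(Lower-tail contribution to power is negligible for δ > 0.)
δ = d·√n ⇒ d = δ/√n = 2.802/√375 = 0.1447.

d ≈ 0.145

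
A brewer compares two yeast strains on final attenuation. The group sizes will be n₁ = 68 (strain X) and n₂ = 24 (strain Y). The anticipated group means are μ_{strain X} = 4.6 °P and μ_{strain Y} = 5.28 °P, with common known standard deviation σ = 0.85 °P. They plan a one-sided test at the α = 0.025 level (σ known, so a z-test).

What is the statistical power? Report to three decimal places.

Power ≈ 0.921

Standardized effect: d = |μ_{strain X} − μ_{strain Y}| / σ = |4.6 − 5.28| / 0.85 = 0.8000
Noncentrality parameter: δ = d / √(1/n₁ + 1/n₂) = 0.8000 / √(1/68 + 1/24) = 3.3694
One-sided α = 0.025 → critical value z_{0.025} = 1.960.
Power = Φ(δ − 1.960) = Φ(1.409) = 0.9207.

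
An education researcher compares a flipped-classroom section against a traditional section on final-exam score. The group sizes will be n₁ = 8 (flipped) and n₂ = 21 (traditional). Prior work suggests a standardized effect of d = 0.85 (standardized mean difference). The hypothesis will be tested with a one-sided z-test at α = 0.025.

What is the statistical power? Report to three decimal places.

Noncentrality parameter: δ = d / √(1/n₁ + 1/n₂) = 0.85 / √(1/8 + 1/21) = 2.0459
One-sided α = 0.025 → critical value z_{0.025} = 1.960.
Power = P(Z > 1.960 − δ) = Φ(0.086) = 0.5342.

Power ≈ 0.534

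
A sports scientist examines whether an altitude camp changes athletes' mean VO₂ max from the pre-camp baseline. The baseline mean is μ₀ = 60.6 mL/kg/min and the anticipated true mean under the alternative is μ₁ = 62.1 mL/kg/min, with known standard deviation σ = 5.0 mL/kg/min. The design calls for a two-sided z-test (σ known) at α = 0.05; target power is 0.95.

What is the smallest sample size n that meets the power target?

Standardized effect: d = |μ₁ − μ₀| / σ = |62.1 − 60.6| / 5.0 = 0.3000
Set Φ(δ − 1.960) = 0.95; then δ − 1.960 = Φ⁻¹(0.95) = 1.645, giving δ = 3.605.
(Ignoring the negligible lower-tail rejection probability gives the usual closed-form inversion.)
δ = d·√n ⇒ n = (δ/d)² = (3.605 / 0.3000)² = 144.39.
Rounding up, n = 145.

n = 145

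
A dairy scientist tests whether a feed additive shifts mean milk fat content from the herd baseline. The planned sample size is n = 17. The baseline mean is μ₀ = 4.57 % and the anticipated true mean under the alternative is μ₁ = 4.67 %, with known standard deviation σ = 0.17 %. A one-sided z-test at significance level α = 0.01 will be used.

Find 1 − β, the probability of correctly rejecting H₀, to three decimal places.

Standardized effect: d = |μ₁ − μ₀| / σ = |4.67 − 4.57| / 0.17 = 0.5882
Noncentrality parameter: δ = d·√n = 0.5882 × √17 = 2.4254
One-sided α = 0.01 → critical value z_{0.01} = 2.326.
Power = Φ(δ − 2.326) = Φ(0.099) = 0.5394.

Power ≈ 0.539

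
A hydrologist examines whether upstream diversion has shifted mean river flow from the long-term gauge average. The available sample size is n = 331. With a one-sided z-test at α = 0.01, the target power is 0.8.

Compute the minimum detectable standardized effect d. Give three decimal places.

d ≈ 0.174

Need Φ(δ − 2.326) = 0.8, so δ = 2.326 + 0.842 = 3.168.
δ = d·√n ⇒ d = δ/√n = 3.168/√331 = 0.1741.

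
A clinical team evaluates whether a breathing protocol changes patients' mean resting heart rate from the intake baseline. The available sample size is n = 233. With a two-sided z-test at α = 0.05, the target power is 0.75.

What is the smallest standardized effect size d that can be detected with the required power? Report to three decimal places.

Need Φ(δ − 1.960) = 0.75, so δ = 1.960 + 0.674 = 2.634.
(Lower-tail contribution to power is negligible for δ > 0.)
δ = d·√n ⇒ d = δ/√n = 2.634/√233 = 0.1726.

d ≈ 0.173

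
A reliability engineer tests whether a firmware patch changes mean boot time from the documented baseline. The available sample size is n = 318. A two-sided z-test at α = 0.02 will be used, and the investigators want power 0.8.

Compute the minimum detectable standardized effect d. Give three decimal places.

Required noncentrality: δ = z_{0.01} + z_{0.20} = 2.326 + 0.842 = 3.168.
(The second rejection-region term Φ(−δ − z_{α/2}) is negligible and dropped.)
δ = d·√n ⇒ d = δ/√n = 3.168/√318 = 0.1777.

d ≈ 0.178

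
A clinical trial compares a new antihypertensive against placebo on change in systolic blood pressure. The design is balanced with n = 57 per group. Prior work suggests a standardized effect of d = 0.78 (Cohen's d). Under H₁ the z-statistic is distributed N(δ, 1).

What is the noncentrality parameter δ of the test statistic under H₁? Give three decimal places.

δ = d·√(n/2) = 0.78 × √(57/2) = 4.1641

δ ≈ 4.164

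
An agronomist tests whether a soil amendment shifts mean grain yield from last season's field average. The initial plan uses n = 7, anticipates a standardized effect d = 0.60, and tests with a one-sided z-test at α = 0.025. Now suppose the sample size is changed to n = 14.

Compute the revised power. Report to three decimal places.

Power ≈ 0.612

With n = 14: δ = d·√n = 0.60 × √14 = 2.2450. Critical value z_{0.025} = 1.960.
Revised power = P(Z > 1.960 − δ) = Φ(0.285) = 0.6122.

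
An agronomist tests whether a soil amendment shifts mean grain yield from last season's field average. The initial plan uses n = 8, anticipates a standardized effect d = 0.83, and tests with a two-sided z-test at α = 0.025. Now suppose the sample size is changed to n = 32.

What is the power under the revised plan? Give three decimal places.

Power ≈ 0.993

With n = 32: δ = d·√n = 0.83 × √32 = 4.6952. Critical value z_{0.0125} = 2.241.
Revised power = Φ(δ − 2.241) + Φ(−δ − 2.241) = Φ(2.454) + Φ(-6.937) = 0.9929 + 0.0000 = 0.9929.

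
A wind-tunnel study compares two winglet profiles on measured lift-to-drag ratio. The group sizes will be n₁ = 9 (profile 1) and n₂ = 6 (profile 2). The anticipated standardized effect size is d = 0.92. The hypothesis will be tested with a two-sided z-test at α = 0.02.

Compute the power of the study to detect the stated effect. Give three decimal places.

Noncentrality parameter: δ = d / √(1/n₁ + 1/n₂) = 0.92 / √(1/9 + 1/6) = 1.7456
Critical value for a two-sided test at α = 0.02: z_{α/2} = 2.326.
Power = Φ(δ − 2.326) + Φ(−δ − 2.326) = Φ(-0.581) + Φ(-4.072) = 0.2807 + 0.0000 = 0.2807.

Power ≈ 0.281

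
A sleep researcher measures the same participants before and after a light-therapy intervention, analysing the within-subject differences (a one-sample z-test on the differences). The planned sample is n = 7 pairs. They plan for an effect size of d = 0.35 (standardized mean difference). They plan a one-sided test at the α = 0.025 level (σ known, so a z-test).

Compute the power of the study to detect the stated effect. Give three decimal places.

Power ≈ 0.151

Noncentrality parameter: δ = d·√n = 0.35 × √7 = 0.9260
One-sided α = 0.025 → critical value z_{0.025} = 1.960.
Power = Φ(δ − 1.960) = Φ(-1.034) = 0.1506.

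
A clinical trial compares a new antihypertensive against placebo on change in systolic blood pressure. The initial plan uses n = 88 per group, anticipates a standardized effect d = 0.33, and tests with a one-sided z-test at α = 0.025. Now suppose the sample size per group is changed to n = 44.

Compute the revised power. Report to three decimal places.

Power ≈ 0.340

With n = 44 per group: δ = d·√(n/2) = 0.33 × √(44/2) = 1.5478. Critical value z_{0.025} = 1.960.
Revised power = Φ(δ − 1.960) = Φ(-0.412) = 0.3401.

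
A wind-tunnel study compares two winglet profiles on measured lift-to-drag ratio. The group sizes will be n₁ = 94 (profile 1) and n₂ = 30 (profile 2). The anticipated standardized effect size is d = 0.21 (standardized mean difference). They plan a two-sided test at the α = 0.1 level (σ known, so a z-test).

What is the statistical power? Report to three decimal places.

Noncentrality parameter: δ = d / √(1/n₁ + 1/n₂) = 0.21 / √(1/94 + 1/30) = 1.0015
Two-sided α = 0.1 → critical value z_{0.05} = 1.645.
Power = Φ(δ − 1.645) + Φ(−δ − 1.645) = Φ(-0.643) + Φ(-2.646) = 0.2600 + 0.0041 = 0.2641.

Power ≈ 0.264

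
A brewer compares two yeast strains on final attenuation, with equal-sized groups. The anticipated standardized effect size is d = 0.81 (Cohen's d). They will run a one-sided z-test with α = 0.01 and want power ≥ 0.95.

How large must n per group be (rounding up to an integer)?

n = 49 per group

Set Φ(δ − 2.326) = 0.95; then δ − 2.326 = Φ⁻¹(0.95) = 1.645, giving δ = 3.971.
δ = d·√(n/2) ⇒ n = 2(δ/d)² = 2 × (3.971 / 0.81)² = 48.07.
Round up to the next whole unit.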